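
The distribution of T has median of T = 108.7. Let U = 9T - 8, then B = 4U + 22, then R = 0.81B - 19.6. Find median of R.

median of R = 3141.992

median of U = 9·108.7 + (-8) = 970.3.
median of B = 4·970.3 + 22 = 3903.2.
median of R = 0.81·3903.2 + (-19.6) = 3141.992.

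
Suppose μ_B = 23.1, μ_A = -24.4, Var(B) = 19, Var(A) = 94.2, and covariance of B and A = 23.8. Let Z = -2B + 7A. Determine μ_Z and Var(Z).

μ_Z = (-2)·μ_B + 7·μ_A = (-2)·23.1 + 7·(-24.4) = -217.
Var(Z) = a²·Var(B) + b²·Var(A) + 2ab·covariance of B and A with a = -2, b = 7.
= (-2)²·19 + 7²·94.2 + 2·(-2)·7·23.8
= 76 + 4615.8 + (-666.4) = 4025.4.

μ_Z = -217, Var(Z) = 4025.4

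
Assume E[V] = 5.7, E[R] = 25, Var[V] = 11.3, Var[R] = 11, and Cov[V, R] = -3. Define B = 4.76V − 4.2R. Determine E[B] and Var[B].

E[B] = 4.76·E[V] + (-4.2)·E[R] = 4.76·5.7 + (-4.2)·25 = -77.868.
Var[B] = a²·Var[V] + b²·Var[R] + 2ab·Cov[V, R] with a = 4.76, b = -4.2.
= 4.76²·11.3 + (-4.2)²·11 + 2·4.76·(-4.2)·(-3)
= 256.03088 + 194.04 + 119.952 = 570.02288.

E[B] = -77.868, Var[B] = 570.02288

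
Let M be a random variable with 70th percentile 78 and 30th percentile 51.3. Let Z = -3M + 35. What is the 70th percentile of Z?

70th percentile of Z = -118.9

Since a = -3 < 0 the transformation is decreasing, reversing order: the 70th percentile of Z corresponds to the 30th percentile of M.
So P_{70}(Z) = a·P_{30}(M) + b = (-3)·51.3 + 35 = -118.9.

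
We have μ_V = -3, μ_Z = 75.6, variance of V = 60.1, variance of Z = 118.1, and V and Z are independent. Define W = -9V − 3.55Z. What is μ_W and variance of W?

μ_W = -241.38, variance of W = 6356.45525

μ_W = (-9)·μ_V + (-3.55)·μ_Z = (-9)·(-3) + (-3.55)·75.6 = -241.38.
variance of W = a²·variance of V + b²·variance of Z + 2ab·Cov[V, Z] with a = -9, b = -3.55.
Independence gives Cov[V, Z] = 0.
= (-9)²·60.1 + (-3.55)²·118.1 + 2·(-9)·(-3.55)·0
= 4868.1 + 1488.35525 + 0 = 6356.45525.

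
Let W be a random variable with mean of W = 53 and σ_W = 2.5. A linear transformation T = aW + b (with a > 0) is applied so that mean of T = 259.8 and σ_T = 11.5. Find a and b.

a = 4.6, b = 16

σ_T = a·σ_W (a > 0), so a = 11.5/2.5 = 4.6.
mean of T = a·mean of W + b, so b = 259.8 − 4.6·53 = 16.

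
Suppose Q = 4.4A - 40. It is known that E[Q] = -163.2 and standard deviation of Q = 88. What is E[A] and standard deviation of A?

From Q = 4.4A - 40: E[Q] = a·E[A] + b, so E[A] = (E[Q] − b)/a = (-163.2 − (-40))/4.4 = -28.
standard deviation of Q = |a|·standard deviation of A, so standard deviation of A = 88/|4.4| = 20.

E[A] = -28, standard deviation of A = 20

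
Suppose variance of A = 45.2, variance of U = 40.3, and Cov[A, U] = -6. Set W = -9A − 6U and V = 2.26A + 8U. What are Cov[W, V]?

Cov[W, V] = -2340.408

By bilinearity, Cov[W, V] = ac·variance of A + bd·variance of U + (ad+bc)·Cov[A, U], with a=-9, b=-6, c=2.26, d=8.
ac·variance of A = (-9)·2.26·45.2 = -919.368
bd·variance of U = (-6)·8·40.3 = -1934.4
(ad+bc)·Cov[A, U] = (-85.56)·(-6) = 513.36
Cov[W, V] = -919.368 + (-1934.4) + 513.36 = -2340.408.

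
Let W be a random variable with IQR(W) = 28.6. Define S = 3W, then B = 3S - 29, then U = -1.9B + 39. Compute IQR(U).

IQR(S) = |3|·28.6 = 85.8.
IQR(B) = |3|·85.8 = 257.4.
IQR(U) = |-1.9|·257.4 = 489.06.

IQR(U) = 489.06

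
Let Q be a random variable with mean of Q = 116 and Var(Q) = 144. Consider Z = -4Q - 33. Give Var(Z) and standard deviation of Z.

Z = -4Q - 33 is linear with a = -4, b = -33.
Var(Z) = a²·Var(Q) = (-4)²·144 = 2304 (the additive constant -33 does not affect variance).
standard deviation of Q = √144 = 12.
standard deviation of Z = |a|·standard deviation of Q = |-4|·12 = 48.

Var(Z) = 2304, standard deviation of Z = 48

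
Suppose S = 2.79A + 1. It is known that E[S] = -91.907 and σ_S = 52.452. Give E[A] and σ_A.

From S = 2.79A + 1: E[S] = a·E[A] + b, so E[A] = (E[S] − b)/a = (-91.907 − 1)/2.79 = -33.3.
σ_S = |a|·σ_A, so σ_A = 52.452/|2.79| = 18.8.

E[A] = -33.3, σ_A = 18.8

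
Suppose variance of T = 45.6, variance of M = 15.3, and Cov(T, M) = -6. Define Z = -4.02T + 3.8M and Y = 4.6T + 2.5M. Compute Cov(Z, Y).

Cov(Z, Y) = -742.4652

By bilinearity, Cov(Z, Y) = ac·variance of T + bd·variance of M + (ad+bc)·Cov(T, M), with a=-4.02, b=3.8, c=4.6, d=2.5.
ac·variance of T = (-4.02)·4.6·45.6 = -843.2352
bd·variance of M = 3.8·2.5·15.3 = 145.35
(ad+bc)·Cov(T, M) = (7.43)·(-6) = -44.58
Cov(Z, Y) = -843.2352 + 145.35 + (-44.58) = -742.4652.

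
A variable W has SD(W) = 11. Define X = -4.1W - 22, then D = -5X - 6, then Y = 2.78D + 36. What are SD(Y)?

SD(Y) = 626.89

SD(X) = |-4.1|·11 = 45.1.
SD(D) = |-5|·45.1 = 225.5.
SD(Y) = |2.78|·225.5 = 626.89.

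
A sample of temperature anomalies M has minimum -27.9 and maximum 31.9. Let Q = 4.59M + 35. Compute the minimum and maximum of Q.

min(Q) = -93.061, max(Q) = 181.421

a = 4.59 > 0, so min(Q) = a·min(M)+b = 4.59·(-27.9) + 35 = -93.061 and max(Q) = 4.59·31.9 + 35 = 181.421.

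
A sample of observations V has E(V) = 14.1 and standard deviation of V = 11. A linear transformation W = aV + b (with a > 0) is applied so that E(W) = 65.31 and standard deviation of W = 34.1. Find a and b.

a = 3.1, b = 21.6

standard deviation of W = a·standard deviation of V (a > 0), so a = 34.1/11 = 3.1.
E(W) = a·E(V) + b, so b = 65.31 − 3.1·14.1 = 21.6.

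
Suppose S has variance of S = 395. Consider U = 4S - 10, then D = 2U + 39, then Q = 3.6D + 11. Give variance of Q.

variance of U = 4²·395 = 6320.
variance of D = 2²·6320 = 25280.
variance of Q = 3.6²·25280 = 327628.8.

variance of Q = 327628.8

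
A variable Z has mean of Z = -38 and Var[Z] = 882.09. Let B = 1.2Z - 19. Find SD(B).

SD(B) = 35.64

B = 1.2Z - 19 is linear with a = 1.2, b = -19.
SD(Z) = √882.09 = 29.7.
SD(B) = |a|·SD(Z) = |1.2|·29.7 = 35.64.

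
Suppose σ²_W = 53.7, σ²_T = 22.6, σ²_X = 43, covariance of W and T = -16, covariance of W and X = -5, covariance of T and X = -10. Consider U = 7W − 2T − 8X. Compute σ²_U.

σ²_U = 6161.7

σ²_U = a²·σ²_W + b²·σ²_T + c²·σ²_X + 2ab·covariance of W and T + 2ac·covariance of W and X + 2bc·covariance of T and X, with a = 7, b = -2, c = -8.
= 2631.3 + 90.4 + 2752 + 448 + 560 + (-320)
= 6161.7.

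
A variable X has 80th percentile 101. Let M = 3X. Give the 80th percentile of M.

80th percentile of M = 303

Since a = 3 > 0 the transformation is increasing, so the 80th percentile of M = a·(P_{80} of X) + b = 3·101 = 303.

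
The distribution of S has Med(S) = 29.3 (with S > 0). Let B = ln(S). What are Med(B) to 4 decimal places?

Med(B) = 3.3776

ln(S) is monotone on this domain, so Med(B) = ln(29.3) ≈ 3.3776.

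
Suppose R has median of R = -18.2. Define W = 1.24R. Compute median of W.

A linear map preserves order up to sign, so median of W = a·median of R + b = 1.24·(-18.2) = -22.568.

median of W = -22.568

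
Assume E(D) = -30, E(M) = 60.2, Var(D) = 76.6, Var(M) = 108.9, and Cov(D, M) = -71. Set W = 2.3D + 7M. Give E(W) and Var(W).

E(W) = 352.4, Var(W) = 3455.114

E(W) = 2.3·E(D) + 7·E(M) = 2.3·(-30) + 7·60.2 = 352.4.
Var(W) = a²·Var(D) + b²·Var(M) + 2ab·Cov(D, M) with a = 2.3, b = 7.
= 2.3²·76.6 + 7²·108.9 + 2·2.3·7·(-71)
= 405.214 + 5336.1 + (-2286.2) = 3455.114.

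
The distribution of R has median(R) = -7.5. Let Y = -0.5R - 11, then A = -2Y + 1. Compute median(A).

median(A) = 15.5

median(Y) = (-0.5)·(-7.5) + (-11) = -7.25.
median(A) = (-2)·(-7.25) + 1 = 15.5.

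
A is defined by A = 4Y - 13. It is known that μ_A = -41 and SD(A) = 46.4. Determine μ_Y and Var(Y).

μ_Y = -7, Var(Y) = 134.56

From A = 4Y - 13: μ_A = a·μ_Y + b, so μ_Y = (μ_A − b)/a = (-41 − (-13))/4 = -7.
Var(A) = 46.4² = 2152.96.
Var(A) = a²·Var(Y), so Var(Y) = 2152.96/4² = 134.56.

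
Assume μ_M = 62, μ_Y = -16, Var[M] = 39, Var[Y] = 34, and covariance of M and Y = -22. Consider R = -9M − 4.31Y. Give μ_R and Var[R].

μ_R = -489.04, Var[R] = 2083.8274

μ_R = (-9)·μ_M + (-4.31)·μ_Y = (-9)·62 + (-4.31)·(-16) = -489.04.
Var[R] = a²·Var[M] + b²·Var[Y] + 2ab·covariance of M and Y with a = -9, b = -4.31.
= (-9)²·39 + (-4.31)²·34 + 2·(-9)·(-4.31)·(-22)
= 3159 + 631.5874 + (-1706.76) = 2083.8274.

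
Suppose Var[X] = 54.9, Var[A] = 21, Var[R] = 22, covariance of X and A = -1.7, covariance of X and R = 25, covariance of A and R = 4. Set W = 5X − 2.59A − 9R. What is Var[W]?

Var[W] = a²·Var[X] + b²·Var[A] + c²·Var[R] + 2ab·covariance of X and A + 2ac·covariance of X and R + 2bc·covariance of A and R, with a = 5, b = -2.59, c = -9.
= 1372.5 + 140.8701 + 1782 + 44.03 + (-2250) + 186.48
= 1275.8801.

Var[W] = 1275.8801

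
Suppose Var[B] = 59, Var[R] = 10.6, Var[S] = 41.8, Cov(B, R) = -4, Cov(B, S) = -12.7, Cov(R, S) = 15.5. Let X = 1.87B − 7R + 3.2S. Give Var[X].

Var[X] = 412.0755

Var[X] = a²·Var[B] + b²·Var[R] + c²·Var[S] + 2ab·Cov(B, R) + 2ac·Cov(B, S) + 2bc·Cov(R, S), with a = 1.87, b = -7, c = 3.2.
= 206.3171 + 519.4 + 428.032 + 104.72 + (-151.9936) + (-694.4)
= 412.0755.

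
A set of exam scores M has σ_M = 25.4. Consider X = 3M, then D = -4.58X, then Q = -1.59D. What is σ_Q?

σ_X = |3|·25.4 = 76.2.
σ_D = |-4.58|·76.2 = 348.996.
σ_Q = |-1.59|·348.996 = 554.90364.

σ_Q = 554.90364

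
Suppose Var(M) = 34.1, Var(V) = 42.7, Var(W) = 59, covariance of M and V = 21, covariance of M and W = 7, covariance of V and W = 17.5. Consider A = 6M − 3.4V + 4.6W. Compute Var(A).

Var(A) = 1951.852

Var(A) = a²·Var(M) + b²·Var(V) + c²·Var(W) + 2ab·covariance of M and V + 2ac·covariance of M and W + 2bc·covariance of V and W, with a = 6, b = -3.4, c = 4.6.
= 1227.6 + 493.612 + 1248.44 + (-856.8) + 386.4 + (-547.4)
= 1951.852.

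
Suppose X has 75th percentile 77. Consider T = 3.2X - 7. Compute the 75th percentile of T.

Since a = 3.2 > 0 the transformation is increasing, so the 75th percentile of T = a·(P_{75} of X) + b = 3.2·77 + (-7) = 239.4.

75th percentile of T = 239.4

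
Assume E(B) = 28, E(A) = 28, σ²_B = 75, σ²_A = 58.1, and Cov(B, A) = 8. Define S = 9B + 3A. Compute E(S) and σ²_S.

E(S) = 336, σ²_S = 7029.9

E(S) = 9·E(B) + 3·E(A) = 9·28 + 3·28 = 336.
σ²_S = a²·σ²_B + b²·σ²_A + 2ab·Cov(B, A) with a = 9, b = 3.
= 9²·75 + 3²·58.1 + 2·9·3·8
= 6075 + 522.9 + 432 = 7029.9.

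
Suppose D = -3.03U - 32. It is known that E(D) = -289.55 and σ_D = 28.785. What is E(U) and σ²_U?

From D = -3.03U - 32: E(D) = a·E(U) + b, so E(U) = (E(D) − b)/a = (-289.55 − (-32))/(-3.03) = 85.
σ²_D = 28.785² = 828.576225.
σ²_D = a²·σ²_U, so σ²_U = 828.576225/(-3.03)² = 90.25.

E(U) = 85, σ²_U = 90.25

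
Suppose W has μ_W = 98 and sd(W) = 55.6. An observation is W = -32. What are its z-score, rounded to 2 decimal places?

z = (W − μ_W) / sd(W) = (-32 − 98) / 55.6 ≈ -2.34.

z = -2.34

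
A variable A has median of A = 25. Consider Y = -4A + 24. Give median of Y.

median of Y = -76

A linear map preserves order up to sign, so median of Y = a·median of A + b = (-4)·25 + 24 = -76.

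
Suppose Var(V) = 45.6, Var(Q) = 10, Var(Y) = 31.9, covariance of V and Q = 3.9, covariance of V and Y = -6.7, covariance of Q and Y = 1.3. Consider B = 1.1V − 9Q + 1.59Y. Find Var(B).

Var(B) = a²·Var(V) + b²·Var(Q) + c²·Var(Y) + 2ab·covariance of V and Q + 2ac·covariance of V and Y + 2bc·covariance of Q and Y, with a = 1.1, b = -9, c = 1.59.
= 55.176 + 810 + 80.64639 + (-77.22) + (-23.4366) + (-37.206)
= 807.95979.

Var(B) = 807.95979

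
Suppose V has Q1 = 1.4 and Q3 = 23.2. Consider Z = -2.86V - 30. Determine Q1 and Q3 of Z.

a = -2.86 < 0 reverses order: Q1(Z) comes from Q3(V), Q3(Z) from Q1(V).
Q1(Z) = (-2.86)·23.2 + (-30) = -96.352; Q3(Z) = (-2.86)·1.4 + (-30) = -34.004.

Q1(Z) = -96.352, Q3(Z) = -34.004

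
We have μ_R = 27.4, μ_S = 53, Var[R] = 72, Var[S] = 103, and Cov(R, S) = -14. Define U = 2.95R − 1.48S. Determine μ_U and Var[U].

μ_U = 2.95·μ_R + (-1.48)·μ_S = 2.95·27.4 + (-1.48)·53 = 2.39.
Var[U] = a²·Var[R] + b²·Var[S] + 2ab·Cov(R, S) with a = 2.95, b = -1.48.
= 2.95²·72 + (-1.48)²·103 + 2·2.95·(-1.48)·(-14)
= 626.58 + 225.6112 + 122.248 = 974.4392.

μ_U = 2.39, Var[U] = 974.4392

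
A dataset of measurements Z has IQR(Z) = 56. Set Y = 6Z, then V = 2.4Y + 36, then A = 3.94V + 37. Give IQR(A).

IQR(A) = 3177.216

IQR(Y) = |6|·56 = 336.
IQR(V) = |2.4|·336 = 806.4.
IQR(A) = |3.94|·806.4 = 3177.216.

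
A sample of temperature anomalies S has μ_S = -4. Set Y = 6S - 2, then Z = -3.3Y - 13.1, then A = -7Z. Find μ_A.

μ_A = -508.9

μ_Y = 6·(-4) + (-2) = -26.
μ_Z = (-3.3)·(-26) + (-13.1) = 72.7.
μ_A = (-7)·72.7 = -508.9.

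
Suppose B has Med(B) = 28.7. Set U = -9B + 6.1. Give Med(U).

A linear map preserves order up to sign, so Med(U) = a·Med(B) + b = (-9)·28.7 + 6.1 = -252.2.

Med(U) = -252.2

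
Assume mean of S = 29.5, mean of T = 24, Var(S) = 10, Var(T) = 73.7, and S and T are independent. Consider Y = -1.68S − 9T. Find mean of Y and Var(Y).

mean of Y = -265.56, Var(Y) = 5997.924

mean of Y = (-1.68)·mean of S + (-9)·mean of T = (-1.68)·29.5 + (-9)·24 = -265.56.
Var(Y) = a²·Var(S) + b²·Var(T) + 2ab·Cov(S, T) with a = -1.68, b = -9.
Independence gives Cov(S, T) = 0.
= (-1.68)²·10 + (-9)²·73.7 + 2·(-1.68)·(-9)·0
= 28.224 + 5969.7 + 0 = 5997.924.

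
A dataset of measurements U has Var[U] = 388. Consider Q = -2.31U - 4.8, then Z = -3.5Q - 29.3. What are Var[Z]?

Var[Q] = (-2.31)²·388 = 2070.4068.
Var[Z] = (-3.5)²·2070.4068 = 25362.4833.

Var[Z] = 25362.4833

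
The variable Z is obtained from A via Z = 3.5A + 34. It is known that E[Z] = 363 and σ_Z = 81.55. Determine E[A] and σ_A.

E[A] = 94, σ_A = 23.3

From Z = 3.5A + 34: E[Z] = a·E[A] + b, so E[A] = (E[Z] − b)/a = (363 − 34)/3.5 = 94.
σ_Z = |a|·σ_A, so σ_A = 81.55/|3.5| = 23.3.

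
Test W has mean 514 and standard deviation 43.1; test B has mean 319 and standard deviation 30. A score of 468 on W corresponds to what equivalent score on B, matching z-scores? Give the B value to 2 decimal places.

B = 286.98

z = (468 − 514)/43.1 ≈ -1.0673.
B = 319 + z·30 = 319 + (468 − 514)·30/43.1 ≈ 286.98.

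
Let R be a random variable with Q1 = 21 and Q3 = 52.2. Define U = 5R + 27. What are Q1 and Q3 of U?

a = 5 > 0: Q1(U) = a·Q1(R)+b = 132, Q3(U) = a·Q3(R)+b = 288.

Q1(U) = 132, Q3(U) = 288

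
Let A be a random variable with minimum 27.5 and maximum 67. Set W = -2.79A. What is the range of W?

Range of A = 67 − 27.5 = 39.5.
Range(W) = |a|·Range(A) = |-2.79|·39.5 = 110.205.

Range(W) = 110.205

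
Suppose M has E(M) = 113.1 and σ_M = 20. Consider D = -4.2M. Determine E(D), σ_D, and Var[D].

D = -4.2M is linear with a = -4.2, b = 0.
E(D) = a·E(M) + b = (-4.2)·113.1 = -475.02.
σ_D = |a|·σ_M = |-4.2|·20 = 84.
Var[M] = 20² = 400.
Var[D] = a²·Var[M] = (-4.2)²·400 = 7056.

E(D) = -475.02, σ_D = 84, Var[D] = 7056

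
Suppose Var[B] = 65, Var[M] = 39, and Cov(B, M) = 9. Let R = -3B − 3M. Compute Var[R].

Var[R] = a²·Var[B] + b²·Var[M] + 2ab·Cov(B, M) with a = -3, b = -3.
= (-3)²·65 + (-3)²·39 + 2·(-3)·(-3)·9
= 585 + 351 + 162 = 1098.

Var[R] = 1098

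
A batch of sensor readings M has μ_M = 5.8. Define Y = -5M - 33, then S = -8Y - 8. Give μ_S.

μ_S = 488

μ_Y = (-5)·5.8 + (-33) = -62.
μ_S = (-8)·(-62) + (-8) = 488.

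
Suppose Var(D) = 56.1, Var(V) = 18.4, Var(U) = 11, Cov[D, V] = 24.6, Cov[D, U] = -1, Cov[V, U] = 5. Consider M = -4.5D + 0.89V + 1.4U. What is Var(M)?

Var(M) = 1000.17364

Var(M) = a²·Var(D) + b²·Var(V) + c²·Var(U) + 2ab·Cov[D, V] + 2ac·Cov[D, U] + 2bc·Cov[V, U], with a = -4.5, b = 0.89, c = 1.4.
= 1136.025 + 14.57464 + 21.56 + (-197.046) + 12.6 + 12.46
= 1000.17364.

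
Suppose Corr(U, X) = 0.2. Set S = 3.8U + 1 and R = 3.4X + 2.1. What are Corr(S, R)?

Corr(S, R) = 0.2

Linear rescalings preserve correlation up to sign; here the slopes 3.8 and 3.4 have the same sign, so Corr(S, R) = Corr(U, X) = 0.2.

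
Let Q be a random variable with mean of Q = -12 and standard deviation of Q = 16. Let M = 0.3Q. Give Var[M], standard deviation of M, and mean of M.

M = 0.3Q is linear with a = 0.3, b = 0.
Var[Q] = 16² = 256.
Var[M] = a²·Var[Q] = 0.3²·256 = 23.04.
standard deviation of M = |a|·standard deviation of Q = |0.3|·16 = 4.8.
mean of M = a·mean of Q + b = 0.3·(-12) = -3.6.

Var[M] = 23.04, standard deviation of M = 4.8, mean of M = -3.6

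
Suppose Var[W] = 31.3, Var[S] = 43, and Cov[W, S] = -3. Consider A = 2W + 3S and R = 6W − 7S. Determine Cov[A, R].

Cov[A, R] = -539.4

By bilinearity, Cov[A, R] = ac·Var[W] + bd·Var[S] + (ad+bc)·Cov[W, S], with a=2, b=3, c=6, d=-7.
ac·Var[W] = 2·6·31.3 = 375.6
bd·Var[S] = 3·(-7)·43 = -903
(ad+bc)·Cov[W, S] = (4)·(-3) = -12
Cov[A, R] = 375.6 + (-903) + (-12) = -539.4.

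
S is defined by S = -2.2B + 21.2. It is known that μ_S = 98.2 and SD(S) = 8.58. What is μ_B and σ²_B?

μ_B = -35, σ²_B = 15.21

From S = -2.2B + 21.2: μ_S = a·μ_B + b, so μ_B = (μ_S − b)/a = (98.2 − 21.2)/(-2.2) = -35.
σ²_S = 8.58² = 73.6164.
σ²_S = a²·σ²_B, so σ²_B = 73.6164/(-2.2)² = 15.21.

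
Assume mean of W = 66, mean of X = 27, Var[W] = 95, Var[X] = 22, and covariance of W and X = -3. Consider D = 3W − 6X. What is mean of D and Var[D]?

mean of D = 3·mean of W + (-6)·mean of X = 3·66 + (-6)·27 = 36.
Var[D] = a²·Var[W] + b²·Var[X] + 2ab·covariance of W and X with a = 3, b = -6.
= 3²·95 + (-6)²·22 + 2·3·(-6)·(-3)
= 855 + 792 + 108 = 1755.

mean of D = 36, Var[D] = 1755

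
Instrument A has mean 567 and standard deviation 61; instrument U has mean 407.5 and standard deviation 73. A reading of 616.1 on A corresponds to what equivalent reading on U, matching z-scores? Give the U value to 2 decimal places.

z = (616.1 − 567)/61 ≈ 0.8049.
U = 407.5 + z·73 = 407.5 + (616.1 − 567)·73/61 ≈ 466.26.

U = 466.26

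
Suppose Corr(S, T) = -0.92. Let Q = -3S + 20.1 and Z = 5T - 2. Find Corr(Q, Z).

Linear rescalings preserve |correlation|; the slopes -3 and 5 have opposite signs, so the correlation flips sign: Corr(Q, Z) = −Corr(S, T) = 0.92.

Corr(Q, Z) = 0.92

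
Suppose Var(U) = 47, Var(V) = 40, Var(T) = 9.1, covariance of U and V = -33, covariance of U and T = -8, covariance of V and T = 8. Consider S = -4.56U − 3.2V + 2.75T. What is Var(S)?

Var(S) = a²·Var(U) + b²·Var(V) + c²·Var(T) + 2ab·covariance of U and V + 2ac·covariance of U and T + 2bc·covariance of V and T, with a = -4.56, b = -3.2, c = 2.75.
= 977.2992 + 409.6 + 68.81875 + (-963.072) + 200.64 + (-140.8)
= 552.48595.

Var(S) = 552.48595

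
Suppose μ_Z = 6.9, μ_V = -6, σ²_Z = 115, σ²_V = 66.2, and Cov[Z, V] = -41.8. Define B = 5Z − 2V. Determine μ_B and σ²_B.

μ_B = 5·μ_Z + (-2)·μ_V = 5·6.9 + (-2)·(-6) = 46.5.
σ²_B = a²·σ²_Z + b²·σ²_V + 2ab·Cov[Z, V] with a = 5, b = -2.
= 5²·115 + (-2)²·66.2 + 2·5·(-2)·(-41.8)
= 2875 + 264.8 + 836 = 3975.8.

μ_B = 46.5, σ²_B = 3975.8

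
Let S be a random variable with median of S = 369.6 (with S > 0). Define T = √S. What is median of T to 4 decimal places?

√S is monotone on this domain, so median of T = √(369.6) ≈ 19.225.

median of T = 19.225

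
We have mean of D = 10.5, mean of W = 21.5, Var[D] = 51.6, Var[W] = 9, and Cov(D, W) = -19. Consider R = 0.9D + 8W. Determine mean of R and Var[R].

mean of R = 181.45, Var[R] = 344.196

mean of R = 0.9·mean of D + 8·mean of W = 0.9·10.5 + 8·21.5 = 181.45.
Var[R] = a²·Var[D] + b²·Var[W] + 2ab·Cov(D, W) with a = 0.9, b = 8.
= 0.9²·51.6 + 8²·9 + 2·0.9·8·(-19)
= 41.796 + 576 + (-273.6) = 344.196.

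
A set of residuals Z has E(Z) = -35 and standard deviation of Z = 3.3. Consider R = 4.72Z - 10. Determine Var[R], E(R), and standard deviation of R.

Var[R] = 242.611776, E(R) = -175.2, standard deviation of R = 15.576

R = 4.72Z - 10 is linear with a = 4.72, b = -10.
Var[Z] = 3.3² = 10.89.
Var[R] = a²·Var[Z] = 4.72²·10.89 = 242.611776 (the additive constant -10 does not affect variance).
E(R) = a·E(Z) + b = 4.72·(-35) + (-10) = -175.2.
standard deviation of R = |a|·standard deviation of Z = |4.72|·3.3 = 15.576.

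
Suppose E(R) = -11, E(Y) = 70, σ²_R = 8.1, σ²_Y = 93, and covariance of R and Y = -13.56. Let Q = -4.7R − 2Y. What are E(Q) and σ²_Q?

E(Q) = -88.3, σ²_Q = 296.001

E(Q) = (-4.7)·E(R) + (-2)·E(Y) = (-4.7)·(-11) + (-2)·70 = -88.3.
σ²_Q = a²·σ²_R + b²·σ²_Y + 2ab·covariance of R and Y with a = -4.7, b = -2.
= (-4.7)²·8.1 + (-2)²·93 + 2·(-4.7)·(-2)·(-13.56)
= 178.929 + 372 + (-254.928) = 296.001.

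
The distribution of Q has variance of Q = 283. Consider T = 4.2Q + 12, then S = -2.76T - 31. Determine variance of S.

variance of T = 4.2²·283 = 4992.12.
variance of S = (-2.76)²·4992.12 = 38027.973312.

variance of S = 38027.973312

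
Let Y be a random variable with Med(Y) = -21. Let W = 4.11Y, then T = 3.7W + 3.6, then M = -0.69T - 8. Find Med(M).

Med(W) = 4.11·(-21) = -86.31.
Med(T) = 3.7·(-86.31) + 3.6 = -315.747.
Med(M) = (-0.69)·(-315.747) + (-8) = 209.86543.

Med(M) = 209.86543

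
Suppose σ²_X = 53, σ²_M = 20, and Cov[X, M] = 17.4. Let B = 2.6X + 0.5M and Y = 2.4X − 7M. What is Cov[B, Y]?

Cov[B, Y] = -35.08

By bilinearity, Cov[B, Y] = ac·σ²_X + bd·σ²_M + (ad+bc)·Cov[X, M], with a=2.6, b=0.5, c=2.4, d=-7.
ac·σ²_X = 2.6·2.4·53 = 330.72
bd·σ²_M = 0.5·(-7)·20 = -70
(ad+bc)·Cov[X, M] = (-17)·17.4 = -295.8
Cov[B, Y] = 330.72 + (-70) + (-295.8) = -35.08.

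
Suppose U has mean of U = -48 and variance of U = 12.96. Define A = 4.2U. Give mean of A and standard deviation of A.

A = 4.2U is linear with a = 4.2, b = 0.
mean of A = a·mean of U + b = 4.2·(-48) = -201.6.
standard deviation of U = √12.96 = 3.6.
standard deviation of A = |a|·standard deviation of U = |4.2|·3.6 = 15.12.

mean of A = -201.6, standard deviation of A = 15.12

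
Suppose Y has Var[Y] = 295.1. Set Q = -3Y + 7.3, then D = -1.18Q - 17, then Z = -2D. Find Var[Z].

Var[Q] = (-3)²·295.1 = 2655.9.
Var[D] = (-1.18)²·2655.9 = 3698.07516.
Var[Z] = (-2)²·3698.07516 = 14792.30064.

Var[Z] = 14792.30064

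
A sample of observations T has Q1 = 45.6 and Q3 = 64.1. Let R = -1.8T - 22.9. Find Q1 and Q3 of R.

a = -1.8 < 0 reverses order: Q1(R) comes from Q3(T), Q3(R) from Q1(T).
Q1(R) = (-1.8)·64.1 + (-22.9) = -138.28; Q3(R) = (-1.8)·45.6 + (-22.9) = -104.98.

Q1(R) = -138.28, Q3(R) = -104.98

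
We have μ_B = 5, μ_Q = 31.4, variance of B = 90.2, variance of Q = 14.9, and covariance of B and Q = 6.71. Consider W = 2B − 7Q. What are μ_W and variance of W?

μ_W = -209.8, variance of W = 903.02

μ_W = 2·μ_B + (-7)·μ_Q = 2·5 + (-7)·31.4 = -209.8.
variance of W = a²·variance of B + b²·variance of Q + 2ab·covariance of B and Q with a = 2, b = -7.
= 2²·90.2 + (-7)²·14.9 + 2·2·(-7)·6.71
= 360.8 + 730.1 + (-187.88) = 903.02.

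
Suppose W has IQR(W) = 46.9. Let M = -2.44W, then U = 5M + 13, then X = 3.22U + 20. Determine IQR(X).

IQR(M) = |-2.44|·46.9 = 114.436.
IQR(U) = |5|·114.436 = 572.18.
IQR(X) = |3.22|·572.18 = 1842.4196.

IQR(X) = 1842.4196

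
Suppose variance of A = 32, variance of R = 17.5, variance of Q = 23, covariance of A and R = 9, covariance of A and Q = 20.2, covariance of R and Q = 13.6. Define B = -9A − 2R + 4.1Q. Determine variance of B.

variance of B = 1658.83

variance of B = a²·variance of A + b²·variance of R + c²·variance of Q + 2ab·covariance of A and R + 2ac·covariance of A and Q + 2bc·covariance of R and Q, with a = -9, b = -2, c = 4.1.
= 2592 + 70 + 386.63 + 324 + (-1490.76) + (-223.04)
= 1658.83.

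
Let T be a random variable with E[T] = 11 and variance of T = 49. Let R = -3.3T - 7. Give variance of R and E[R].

R = -3.3T - 7 is linear with a = -3.3, b = -7.
variance of R = a²·variance of T = (-3.3)²·49 = 533.61 (the additive constant -7 does not affect variance).
E[R] = a·E[T] + b = (-3.3)·11 + (-7) = -43.3.

variance of R = 533.61, E[R] = -43.3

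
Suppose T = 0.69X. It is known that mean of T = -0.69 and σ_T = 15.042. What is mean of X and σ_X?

From T = 0.69X: mean of T = a·mean of X + b, so mean of X = (mean of T − b)/a = (-0.69 − 0)/0.69 = -1.
σ_T = |a|·σ_X, so σ_X = 15.042/|0.69| = 21.8.

mean of X = -1, σ_X = 21.8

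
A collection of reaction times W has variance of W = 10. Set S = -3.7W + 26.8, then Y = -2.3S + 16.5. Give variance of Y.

variance of Y = 724.201

variance of S = (-3.7)²·10 = 136.9.
variance of Y = (-2.3)²·136.9 = 724.201.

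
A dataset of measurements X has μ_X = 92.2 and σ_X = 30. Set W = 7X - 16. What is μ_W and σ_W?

μ_W = 629.4, σ_W = 210

W = 7X - 16 is linear with a = 7, b = -16.
μ_W = a·μ_X + b = 7·92.2 + (-16) = 629.4.
σ_W = |a|·σ_X = |7|·30 = 210.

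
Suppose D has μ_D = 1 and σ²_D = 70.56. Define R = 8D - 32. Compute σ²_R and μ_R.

R = 8D - 32 is linear with a = 8, b = -32.
σ²_R = a²·σ²_D = 8²·70.56 = 4515.84 (the additive constant -32 does not affect variance).
μ_R = a·μ_D + b = 8·1 + (-32) = -24.

σ²_R = 4515.84, μ_R = -24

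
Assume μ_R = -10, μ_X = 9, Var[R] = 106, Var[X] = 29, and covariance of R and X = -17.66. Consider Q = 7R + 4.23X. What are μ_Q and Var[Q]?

μ_Q = -31.93, Var[Q] = 4667.0689

μ_Q = 7·μ_R + 4.23·μ_X = 7·(-10) + 4.23·9 = -31.93.
Var[Q] = a²·Var[R] + b²·Var[X] + 2ab·covariance of R and X with a = 7, b = 4.23.
= 7²·106 + 4.23²·29 + 2·7·4.23·(-17.66)
= 5194 + 518.8941 + (-1045.8252) = 4667.0689.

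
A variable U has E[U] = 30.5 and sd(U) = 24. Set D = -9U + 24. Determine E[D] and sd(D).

D = -9U + 24 is linear with a = -9, b = 24.
E[D] = a·E[U] + b = (-9)·30.5 + 24 = -250.5.
sd(D) = |a|·sd(U) = |-9|·24 = 216.

E[D] = -250.5, sd(D) = 216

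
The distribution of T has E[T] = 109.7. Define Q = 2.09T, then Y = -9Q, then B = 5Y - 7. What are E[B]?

E[Q] = 2.09·109.7 = 229.273.
E[Y] = (-9)·229.273 = -2063.457.
E[B] = 5·(-2063.457) + (-7) = -10324.285.

E[B] = -10324.285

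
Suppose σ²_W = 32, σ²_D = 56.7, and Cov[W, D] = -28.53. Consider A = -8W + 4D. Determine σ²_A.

σ²_A = a²·σ²_W + b²·σ²_D + 2ab·Cov[W, D] with a = -8, b = 4.
= (-8)²·32 + 4²·56.7 + 2·(-8)·4·(-28.53)
= 2048 + 907.2 + 1825.92 = 4781.12.

σ²_A = 4781.12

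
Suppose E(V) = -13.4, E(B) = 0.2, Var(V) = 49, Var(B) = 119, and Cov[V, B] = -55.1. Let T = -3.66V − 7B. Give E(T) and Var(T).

E(T) = 47.644, Var(T) = 3664.0604

E(T) = (-3.66)·E(V) + (-7)·E(B) = (-3.66)·(-13.4) + (-7)·0.2 = 47.644.
Var(T) = a²·Var(V) + b²·Var(B) + 2ab·Cov[V, B] with a = -3.66, b = -7.
= (-3.66)²·49 + (-7)²·119 + 2·(-3.66)·(-7)·(-55.1)
= 656.3844 + 5831 + (-2823.324) = 3664.0604.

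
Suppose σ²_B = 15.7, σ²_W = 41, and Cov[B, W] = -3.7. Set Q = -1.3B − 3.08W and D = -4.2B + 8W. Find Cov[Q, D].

By bilinearity, Cov[Q, D] = ac·σ²_B + bd·σ²_W + (ad+bc)·Cov[B, W], with a=-1.3, b=-3.08, c=-4.2, d=8.
ac·σ²_B = (-1.3)·(-4.2)·15.7 = 85.722
bd·σ²_W = (-3.08)·8·41 = -1010.24
(ad+bc)·Cov[B, W] = (2.536)·(-3.7) = -9.3832
Cov[Q, D] = 85.722 + (-1010.24) + (-9.3832) = -933.9012.

Cov[Q, D] = -933.9012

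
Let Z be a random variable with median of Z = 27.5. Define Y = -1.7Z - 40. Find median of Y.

A linear map preserves order up to sign, so median of Y = a·median of Z + b = (-1.7)·27.5 + (-40) = -86.75.

median of Y = -86.75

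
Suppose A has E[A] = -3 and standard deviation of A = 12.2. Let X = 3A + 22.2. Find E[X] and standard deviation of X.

X = 3A + 22.2 is linear with a = 3, b = 22.2.
E[X] = a·E[A] + b = 3·(-3) + 22.2 = 13.2.
standard deviation of X = |a|·standard deviation of A = |3|·12.2 = 36.6.

E[X] = 13.2, standard deviation of X = 36.6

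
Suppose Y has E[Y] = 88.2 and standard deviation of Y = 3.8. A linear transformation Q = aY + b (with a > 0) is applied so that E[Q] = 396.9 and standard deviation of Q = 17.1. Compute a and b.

a = 4.5, b = 0

standard deviation of Q = a·standard deviation of Y (a > 0), so a = 17.1/3.8 = 4.5.
E[Q] = a·E[Y] + b, so b = 396.9 − 4.5·88.2 = 0.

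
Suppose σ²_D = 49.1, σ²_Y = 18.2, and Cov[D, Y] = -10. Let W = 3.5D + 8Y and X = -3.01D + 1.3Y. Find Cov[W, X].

By bilinearity, Cov[W, X] = ac·σ²_D + bd·σ²_Y + (ad+bc)·Cov[D, Y], with a=3.5, b=8, c=-3.01, d=1.3.
ac·σ²_D = 3.5·(-3.01)·49.1 = -517.2685
bd·σ²_Y = 8·1.3·18.2 = 189.28
(ad+bc)·Cov[D, Y] = (-19.53)·(-10) = 195.3
Cov[W, X] = -517.2685 + 189.28 + 195.3 = -132.6885.

Cov[W, X] = -132.6885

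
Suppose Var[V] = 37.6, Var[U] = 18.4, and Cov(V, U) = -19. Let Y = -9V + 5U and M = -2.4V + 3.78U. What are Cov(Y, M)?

By bilinearity, Cov(Y, M) = ac·Var[V] + bd·Var[U] + (ad+bc)·Cov(V, U), with a=-9, b=5, c=-2.4, d=3.78.
ac·Var[V] = (-9)·(-2.4)·37.6 = 812.16
bd·Var[U] = 5·3.78·18.4 = 347.76
(ad+bc)·Cov(V, U) = (-46.02)·(-19) = 874.38
Cov(Y, M) = 812.16 + 347.76 + 874.38 = 2034.3.

Cov(Y, M) = 2034.3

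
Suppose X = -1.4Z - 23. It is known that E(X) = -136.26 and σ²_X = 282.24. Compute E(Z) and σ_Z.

From X = -1.4Z - 23: E(X) = a·E(Z) + b, so E(Z) = (E(X) − b)/a = (-136.26 − (-23))/(-1.4) = 80.9.
σ_X = √282.24 = 16.8.
σ_X = |a|·σ_Z, so σ_Z = 16.8/|-1.4| = 12.

E(Z) = 80.9, σ_Z = 12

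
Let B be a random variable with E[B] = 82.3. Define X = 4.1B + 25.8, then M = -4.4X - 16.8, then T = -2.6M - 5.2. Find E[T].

E[T] = 4193.8312

E[X] = 4.1·82.3 + 25.8 = 363.23.
E[M] = (-4.4)·363.23 + (-16.8) = -1615.012.
E[T] = (-2.6)·(-1615.012) + (-5.2) = 4193.8312.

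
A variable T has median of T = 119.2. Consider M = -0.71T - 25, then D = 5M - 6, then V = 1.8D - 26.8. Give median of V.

median of V = -1024.288

median of M = (-0.71)·119.2 + (-25) = -109.632.
median of D = 5·(-109.632) + (-6) = -554.16.
median of V = 1.8·(-554.16) + (-26.8) = -1024.288.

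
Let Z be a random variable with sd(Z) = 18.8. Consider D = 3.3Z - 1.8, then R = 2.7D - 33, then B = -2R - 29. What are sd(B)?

sd(B) = 335.016

sd(D) = |3.3|·18.8 = 62.04.
sd(R) = |2.7|·62.04 = 167.508.
sd(B) = |-2|·167.508 = 335.016.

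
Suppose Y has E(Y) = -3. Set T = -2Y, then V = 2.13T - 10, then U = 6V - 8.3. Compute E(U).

E(U) = 8.38

E(T) = (-2)·(-3) = 6.
E(V) = 2.13·6 + (-10) = 2.78.
E(U) = 6·2.78 + (-8.3) = 8.38.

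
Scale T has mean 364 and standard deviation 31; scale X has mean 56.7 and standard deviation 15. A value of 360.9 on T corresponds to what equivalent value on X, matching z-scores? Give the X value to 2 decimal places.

z = (360.9 − 364)/31 = -0.1.
X = 56.7 + z·15 = 56.7 + (360.9 − 364)·15/31 = 55.20.

X = 55.20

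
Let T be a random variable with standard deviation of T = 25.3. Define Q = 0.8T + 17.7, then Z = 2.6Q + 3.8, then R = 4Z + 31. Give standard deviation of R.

standard deviation of R = 210.496

standard deviation of Q = |0.8|·25.3 = 20.24.
standard deviation of Z = |2.6|·20.24 = 52.624.
standard deviation of R = |4|·52.624 = 210.496.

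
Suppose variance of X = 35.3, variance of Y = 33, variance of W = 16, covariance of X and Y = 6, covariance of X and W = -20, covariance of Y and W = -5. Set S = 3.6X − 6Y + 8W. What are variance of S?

variance of S = 1738.288

variance of S = a²·variance of X + b²·variance of Y + c²·variance of W + 2ab·covariance of X and Y + 2ac·covariance of X and W + 2bc·covariance of Y and W, with a = 3.6, b = -6, c = 8.
= 457.488 + 1188 + 1024 + (-259.2) + (-1152) + 480
= 1738.288.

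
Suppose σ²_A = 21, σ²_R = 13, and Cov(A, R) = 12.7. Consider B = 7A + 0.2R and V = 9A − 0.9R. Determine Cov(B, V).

Cov(B, V) = 1263.51

By bilinearity, Cov(B, V) = ac·σ²_A + bd·σ²_R + (ad+bc)·Cov(A, R), with a=7, b=0.2, c=9, d=-0.9.
ac·σ²_A = 7·9·21 = 1323
bd·σ²_R = 0.2·(-0.9)·13 = -2.34
(ad+bc)·Cov(A, R) = (-4.5)·12.7 = -57.15
Cov(B, V) = 1323 + (-2.34) + (-57.15) = 1263.51.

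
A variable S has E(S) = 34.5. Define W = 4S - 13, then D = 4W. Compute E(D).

E(D) = 500

E(W) = 4·34.5 + (-13) = 125.
E(D) = 4·125 = 500.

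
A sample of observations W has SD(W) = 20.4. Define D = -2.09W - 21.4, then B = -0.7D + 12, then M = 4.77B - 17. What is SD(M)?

SD(D) = |-2.09|·20.4 = 42.636.
SD(B) = |-0.7|·42.636 = 29.8452.
SD(M) = |4.77|·29.8452 = 142.361604.

SD(M) = 142.361604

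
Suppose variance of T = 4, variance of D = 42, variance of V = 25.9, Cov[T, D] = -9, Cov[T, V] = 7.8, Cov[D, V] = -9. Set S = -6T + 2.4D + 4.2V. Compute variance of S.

variance of S = a²·variance of T + b²·variance of D + c²·variance of V + 2ab·Cov[T, D] + 2ac·Cov[T, V] + 2bc·Cov[D, V], with a = -6, b = 2.4, c = 4.2.
= 144 + 241.92 + 456.876 + 259.2 + (-393.12) + (-181.44)
= 527.436.

variance of S = 527.436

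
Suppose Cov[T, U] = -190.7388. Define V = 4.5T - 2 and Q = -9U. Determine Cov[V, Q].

Cov[V, Q] = a·c·Cov[T, U] = 4.5·(-9)·(-190.7388) = 7724.9214. Additive constants drop out.

Cov[V, Q] = 7724.9214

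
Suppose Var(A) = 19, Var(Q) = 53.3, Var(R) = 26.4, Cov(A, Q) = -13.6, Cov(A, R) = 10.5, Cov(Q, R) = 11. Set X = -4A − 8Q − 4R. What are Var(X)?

Var(X) = a²·Var(A) + b²·Var(Q) + c²·Var(R) + 2ab·Cov(A, Q) + 2ac·Cov(A, R) + 2bc·Cov(Q, R), with a = -4, b = -8, c = -4.
= 304 + 3411.2 + 422.4 + (-870.4) + 336 + 704
= 4307.2.

Var(X) = 4307.2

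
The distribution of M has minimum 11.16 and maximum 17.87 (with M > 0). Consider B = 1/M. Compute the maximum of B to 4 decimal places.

max(B) = 0.0896

1/M is decreasing on this domain, so max(B) comes from min(M) = 11.16: max(B) = 1/(11.16) ≈ 0.0896.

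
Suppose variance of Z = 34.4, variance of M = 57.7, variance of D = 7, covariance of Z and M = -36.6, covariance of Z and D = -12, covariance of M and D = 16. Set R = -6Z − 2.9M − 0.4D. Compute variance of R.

variance of R = a²·variance of Z + b²·variance of M + c²·variance of D + 2ab·covariance of Z and M + 2ac·covariance of Z and D + 2bc·covariance of M and D, with a = -6, b = -2.9, c = -0.4.
= 1238.4 + 485.257 + 1.12 + (-1273.68) + (-57.6) + 37.12
= 430.617.

variance of R = 430.617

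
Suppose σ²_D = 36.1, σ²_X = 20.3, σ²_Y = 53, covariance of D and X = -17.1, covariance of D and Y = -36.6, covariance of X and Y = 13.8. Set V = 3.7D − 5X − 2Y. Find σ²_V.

σ²_V = a²·σ²_D + b²·σ²_X + c²·σ²_Y + 2ab·covariance of D and X + 2ac·covariance of D and Y + 2bc·covariance of X and Y, with a = 3.7, b = -5, c = -2.
= 494.209 + 507.5 + 212 + 632.7 + 541.68 + 276
= 2664.089.

σ²_V = 2664.089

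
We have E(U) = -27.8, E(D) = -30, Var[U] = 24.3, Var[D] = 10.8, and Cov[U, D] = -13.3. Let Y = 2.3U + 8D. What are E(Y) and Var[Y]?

E(Y) = 2.3·E(U) + 8·E(D) = 2.3·(-27.8) + 8·(-30) = -303.94.
Var[Y] = a²·Var[U] + b²·Var[D] + 2ab·Cov[U, D] with a = 2.3, b = 8.
= 2.3²·24.3 + 8²·10.8 + 2·2.3·8·(-13.3)
= 128.547 + 691.2 + (-489.44) = 330.307.

E(Y) = -303.94, Var[Y] = 330.307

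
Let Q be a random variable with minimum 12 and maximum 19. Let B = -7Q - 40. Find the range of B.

Range of Q = 19 − 12 = 7.
Range(B) = |a|·Range(Q) = |-7|·7 = 49.

Range(B) = 49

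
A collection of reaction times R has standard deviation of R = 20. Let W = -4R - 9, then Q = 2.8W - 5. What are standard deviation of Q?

standard deviation of W = |-4|·20 = 80.
standard deviation of Q = |2.8|·80 = 224.

standard deviation of Q = 224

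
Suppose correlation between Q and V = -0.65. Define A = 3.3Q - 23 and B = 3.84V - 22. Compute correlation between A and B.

correlation between A and B = -0.65

Linear rescalings preserve correlation up to sign; here the slopes 3.3 and 3.84 have the same sign, so correlation between A and B = correlation between Q and V = -0.65.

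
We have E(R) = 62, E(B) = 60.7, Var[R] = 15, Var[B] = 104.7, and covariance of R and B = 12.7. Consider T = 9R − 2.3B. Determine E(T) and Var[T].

E(T) = 418.39, Var[T] = 1243.083

E(T) = 9·E(R) + (-2.3)·E(B) = 9·62 + (-2.3)·60.7 = 418.39.
Var[T] = a²·Var[R] + b²·Var[B] + 2ab·covariance of R and B with a = 9, b = -2.3.
= 9²·15 + (-2.3)²·104.7 + 2·9·(-2.3)·12.7
= 1215 + 553.863 + (-525.78) = 1243.083.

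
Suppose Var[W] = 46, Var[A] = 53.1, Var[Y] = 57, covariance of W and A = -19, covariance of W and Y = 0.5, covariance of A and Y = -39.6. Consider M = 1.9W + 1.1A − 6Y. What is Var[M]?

Var[M] = 2714.211

Var[M] = a²·Var[W] + b²·Var[A] + c²·Var[Y] + 2ab·covariance of W and A + 2ac·covariance of W and Y + 2bc·covariance of A and Y, with a = 1.9, b = 1.1, c = -6.
= 166.06 + 64.251 + 2052 + (-79.42) + (-11.4) + 522.72
= 2714.211.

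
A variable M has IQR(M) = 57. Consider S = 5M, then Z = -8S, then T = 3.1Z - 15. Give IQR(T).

IQR(S) = |5|·57 = 285.
IQR(Z) = |-8|·285 = 2280.
IQR(T) = |3.1|·2280 = 7068.

IQR(T) = 7068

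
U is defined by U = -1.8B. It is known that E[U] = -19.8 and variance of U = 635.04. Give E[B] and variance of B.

From U = -1.8B: E[U] = a·E[B] + b, so E[B] = (E[U] − b)/a = (-19.8 − 0)/(-1.8) = 11.
variance of U = a²·variance of B, so variance of B = 635.04/(-1.8)² = 196.

E[B] = 11, variance of B = 196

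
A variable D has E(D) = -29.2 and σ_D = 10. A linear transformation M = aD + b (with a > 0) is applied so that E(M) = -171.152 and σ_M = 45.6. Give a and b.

σ_M = a·σ_D (a > 0), so a = 45.6/10 = 4.56.
E(M) = a·E(D) + b, so b = -171.152 − 4.56·(-29.2) = -38.

a = 4.56, b = -38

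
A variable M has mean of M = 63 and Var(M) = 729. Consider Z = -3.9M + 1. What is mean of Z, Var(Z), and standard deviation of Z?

Z = -3.9M + 1 is linear with a = -3.9, b = 1.
mean of Z = a·mean of M + b = (-3.9)·63 + 1 = -244.7.
Var(Z) = a²·Var(M) = (-3.9)²·729 = 11088.09 (the additive constant 1 does not affect variance).
standard deviation of M = √729 = 27.
standard deviation of Z = |a|·standard deviation of M = |-3.9|·27 = 105.3.

mean of Z = -244.7, Var(Z) = 11088.09, standard deviation of Z = 105.3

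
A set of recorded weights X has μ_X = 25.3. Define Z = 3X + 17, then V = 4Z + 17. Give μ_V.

μ_V = 388.6

μ_Z = 3·25.3 + 17 = 92.9.
μ_V = 4·92.9 + 17 = 388.6.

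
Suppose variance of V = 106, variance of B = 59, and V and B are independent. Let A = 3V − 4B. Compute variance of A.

variance of A = 1898

variance of A = a²·variance of V + b²·variance of B + 2ab·covariance of V and B with a = 3, b = -4.
Independence gives covariance of V and B = 0.
= 3²·106 + (-4)²·59 + 2·3·(-4)·0
= 954 + 944 + 0 = 1898.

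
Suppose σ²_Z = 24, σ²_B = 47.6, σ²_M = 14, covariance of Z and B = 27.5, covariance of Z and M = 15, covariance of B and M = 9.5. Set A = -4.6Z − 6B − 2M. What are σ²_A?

σ²_A = a²·σ²_Z + b²·σ²_B + c²·σ²_M + 2ab·covariance of Z and B + 2ac·covariance of Z and M + 2bc·covariance of B and M, with a = -4.6, b = -6, c = -2.
= 507.84 + 1713.6 + 56 + 1518 + 276 + 228
= 4299.44.

σ²_A = 4299.44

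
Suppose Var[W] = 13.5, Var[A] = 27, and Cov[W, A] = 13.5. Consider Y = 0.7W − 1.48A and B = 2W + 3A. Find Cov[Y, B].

By bilinearity, Cov[Y, B] = ac·Var[W] + bd·Var[A] + (ad+bc)·Cov[W, A], with a=0.7, b=-1.48, c=2, d=3.
ac·Var[W] = 0.7·2·13.5 = 18.9
bd·Var[A] = (-1.48)·3·27 = -119.88
(ad+bc)·Cov[W, A] = (-0.86)·13.5 = -11.61
Cov[Y, B] = 18.9 + (-119.88) + (-11.61) = -112.59.

Cov[Y, B] = -112.59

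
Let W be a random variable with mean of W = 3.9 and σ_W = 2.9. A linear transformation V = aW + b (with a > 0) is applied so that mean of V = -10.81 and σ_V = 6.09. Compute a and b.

a = 2.1, b = -19

σ_V = a·σ_W (a > 0), so a = 6.09/2.9 = 2.1.
mean of V = a·mean of W + b, so b = -10.81 − 2.1·3.9 = -19.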